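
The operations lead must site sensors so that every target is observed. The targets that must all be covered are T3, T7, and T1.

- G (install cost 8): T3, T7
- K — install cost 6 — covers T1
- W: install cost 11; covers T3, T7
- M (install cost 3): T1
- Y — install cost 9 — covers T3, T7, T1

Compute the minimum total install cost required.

The greedy cost-per-new-target heuristic would pick M and G for 11, but a cheaper cover exists.
Y alone covers T3, T7, T1 — every target.
Total install cost: 9.
No cover costs less than 9.

9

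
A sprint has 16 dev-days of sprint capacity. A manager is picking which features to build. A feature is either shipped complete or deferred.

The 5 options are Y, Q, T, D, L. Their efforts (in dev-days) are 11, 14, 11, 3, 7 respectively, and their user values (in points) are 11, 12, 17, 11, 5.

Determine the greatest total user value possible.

This is an integer program with binary decision variables.
Allowing fractional choices, the relaxed optimum would be about 30.0, but features are indivisible.
Y + D: effort 11 + 3 = 14 ≤ 16, user value 11 + 11 = 22.
T + D: effort 11 + 3 = 14 ≤ 16, user value 17 + 11 = 28.
Best is T and D with total user value 28.

28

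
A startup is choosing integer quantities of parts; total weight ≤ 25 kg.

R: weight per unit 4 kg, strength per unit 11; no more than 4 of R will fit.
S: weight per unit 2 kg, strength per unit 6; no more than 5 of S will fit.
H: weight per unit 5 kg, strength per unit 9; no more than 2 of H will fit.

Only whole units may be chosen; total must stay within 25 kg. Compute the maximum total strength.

S has the best ratio (6/2); taking only S gives at most 5×6 = 30 (stopped by the supply cap of 5).
Mixing does better — 4×R and 4×S: weight 24 ≤ 25, strength 4·11 + 4·6 = 68.

68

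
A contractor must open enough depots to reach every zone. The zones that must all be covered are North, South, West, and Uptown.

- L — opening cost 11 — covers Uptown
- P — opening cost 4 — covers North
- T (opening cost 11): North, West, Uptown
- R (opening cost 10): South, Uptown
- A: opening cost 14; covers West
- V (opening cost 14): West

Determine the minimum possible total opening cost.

21

This is a weighted set-cover instance.
Choose T and R: together they cover North, South, West, Uptown — every zone.
Total opening cost: 11 + 10 = 21.
No cover costs less than 21.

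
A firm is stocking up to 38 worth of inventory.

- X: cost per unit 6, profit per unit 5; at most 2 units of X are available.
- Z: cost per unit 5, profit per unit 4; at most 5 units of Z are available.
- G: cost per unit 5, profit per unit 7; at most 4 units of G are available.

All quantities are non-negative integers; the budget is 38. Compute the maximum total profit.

42

This is a bounded integer knapsack.
G has the best ratio (7/5); taking only G gives at most 4×7 = 28 (stopped by the supply cap of 4).
Mixing does better — 2×X, 1×Z, and 4×G: cost 37 ≤ 38, profit 2·5 + 1·4 + 4·7 = 42.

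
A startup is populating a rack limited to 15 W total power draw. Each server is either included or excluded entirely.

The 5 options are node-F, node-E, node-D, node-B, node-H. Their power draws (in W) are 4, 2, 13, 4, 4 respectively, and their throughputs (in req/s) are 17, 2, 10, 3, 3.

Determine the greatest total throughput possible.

Allowing fractional choices, the relaxed optimum would be about 25.9, but servers are indivisible.
node-F + node-E + node-B + node-H: power draw 4 + 2 + 4 + 4 = 14 ≤ 15, throughput 17 + 2 + 3 + 3 = 25.
node-F + node-B + node-H: power draw 4 + 4 + 4 = 12 ≤ 15, throughput 17 + 3 + 3 = 23.
Best is node-F, node-E, node-B, and node-H with total throughput 25.

25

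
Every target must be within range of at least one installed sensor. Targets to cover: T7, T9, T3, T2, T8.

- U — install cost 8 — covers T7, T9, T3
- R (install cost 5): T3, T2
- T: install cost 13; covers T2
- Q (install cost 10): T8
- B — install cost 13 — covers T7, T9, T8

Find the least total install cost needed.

18

The greedy cost-per-new-target heuristic would pick R, U, and Q for 23, but a cheaper cover exists.
Choose R and B: together they cover T7, T9, T3, T2, T8 — every target.
Total install cost: 5 + 13 = 18.
No cover costs less than 18.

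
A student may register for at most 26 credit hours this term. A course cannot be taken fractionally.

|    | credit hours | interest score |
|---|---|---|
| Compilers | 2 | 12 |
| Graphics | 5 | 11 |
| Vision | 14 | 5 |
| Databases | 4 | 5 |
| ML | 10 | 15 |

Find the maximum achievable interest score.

43

Compilers + Graphics + Databases + ML: credit hours 2 + 5 + 4 + 10 = 21 ≤ 26, interest score 12 + 11 + 5 + 15 = 43.
Compilers + Graphics + ML: credit hours 2 + 5 + 10 = 17 ≤ 26, interest score 12 + 11 + 15 = 38.
Best is Compilers, Graphics, Databases, and ML with total interest score 43.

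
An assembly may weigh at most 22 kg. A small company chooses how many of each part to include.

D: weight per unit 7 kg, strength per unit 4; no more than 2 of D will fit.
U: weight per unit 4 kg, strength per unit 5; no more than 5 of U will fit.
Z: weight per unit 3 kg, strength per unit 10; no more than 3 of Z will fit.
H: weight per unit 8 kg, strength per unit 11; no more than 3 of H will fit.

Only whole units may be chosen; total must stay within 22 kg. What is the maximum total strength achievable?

46

1×U, 3×Z, and 1×H: weight 21 ≤ 22, strength 1·5 + 3·10 + 1·11 = 46.
3×U and 3×Z: weight 21 ≤ 22, strength 3·5 + 3·10 = 45.
Best is 46.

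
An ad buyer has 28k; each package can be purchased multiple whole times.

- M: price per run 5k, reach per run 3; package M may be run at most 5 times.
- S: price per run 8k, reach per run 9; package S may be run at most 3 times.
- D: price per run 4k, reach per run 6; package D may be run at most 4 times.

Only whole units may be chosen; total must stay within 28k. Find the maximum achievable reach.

36

This is a bounded integer knapsack.
2×S and 3×D: price 28 ≤ 28, reach 2·9 + 3·6 = 36.
1×S and 4×D: price 24 ≤ 28, reach 1·9 + 4·6 = 33.
Best is 36.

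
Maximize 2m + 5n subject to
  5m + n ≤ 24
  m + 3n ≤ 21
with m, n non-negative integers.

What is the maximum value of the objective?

36

(m,n)=(3,6): 5·3+1·6=21≤24, 1·3+3·6=21≤21, objective 36.
(m,n)=(2,6): 5·2+1·6=16≤24, 1·2+3·6=20≤21, objective 34.
(m,n)=(3,5): 5·3+1·5=20≤24, 1·3+3·5=18≤21, objective 31.
(m,n)=(2,5): 5·2+1·5=15≤24, 1·2+3·5=17≤21, objective 29.
The best lattice point is (3,6), giving 36.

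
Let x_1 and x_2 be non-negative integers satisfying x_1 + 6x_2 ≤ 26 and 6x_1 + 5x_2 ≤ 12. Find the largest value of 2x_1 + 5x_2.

(x_1,x_2)=(0,2): 1·0+6·2=12≤26, 6·0+5·2=10≤12, objective 10.
(x_1,x_2)=(1,1): 1·1+6·1=7≤26, 6·1+5·1=11≤12, objective 7.
(x_1,x_2)=(0,1): 1·0+6·1=6≤26, 6·0+5·1=5≤12, objective 5.
The best lattice point is (0,2), giving 10.

10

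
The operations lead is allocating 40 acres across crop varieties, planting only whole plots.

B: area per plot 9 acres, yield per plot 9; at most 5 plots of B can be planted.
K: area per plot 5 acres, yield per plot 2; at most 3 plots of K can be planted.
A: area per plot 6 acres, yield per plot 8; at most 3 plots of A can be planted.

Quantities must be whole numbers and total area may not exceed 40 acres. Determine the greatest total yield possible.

43

3×B and 2×A: area 39 ≤ 40, yield 3·9 + 2·8 = 43.
2×B and 3×A: area 36 ≤ 40, yield 2·9 + 3·8 = 42.
Best is 43.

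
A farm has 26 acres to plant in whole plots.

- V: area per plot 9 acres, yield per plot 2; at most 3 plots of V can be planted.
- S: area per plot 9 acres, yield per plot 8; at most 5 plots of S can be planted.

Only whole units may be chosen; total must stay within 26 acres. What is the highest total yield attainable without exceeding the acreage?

16

S has the best ratio (8/9); taking only S gives at most 2×8 = 16 (stopped by the area limit).
Optimal: 2×S: area 18 ≤ 26, yield 2·8 = 16.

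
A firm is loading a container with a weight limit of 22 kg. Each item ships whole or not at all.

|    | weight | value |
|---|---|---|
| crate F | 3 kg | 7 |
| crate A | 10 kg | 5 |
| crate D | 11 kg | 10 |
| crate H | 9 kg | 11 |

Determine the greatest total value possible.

Treat it as a binary knapsack problem.
Allowing fractional choices, the relaxed optimum would be about 27.1, but items are indivisible.
crate F + crate H: weight 3 + 9 = 12 ≤ 22, value 7 + 11 = 18.
crate F + crate A + crate H: weight 3 + 10 + 9 = 22 ≤ 22, value 7 + 5 + 11 = 23.
crate D + crate H: weight 11 + 9 = 20 ≤ 22, value 10 + 11 = 21.
Best is crate F, crate A, and crate H with total value 23.

23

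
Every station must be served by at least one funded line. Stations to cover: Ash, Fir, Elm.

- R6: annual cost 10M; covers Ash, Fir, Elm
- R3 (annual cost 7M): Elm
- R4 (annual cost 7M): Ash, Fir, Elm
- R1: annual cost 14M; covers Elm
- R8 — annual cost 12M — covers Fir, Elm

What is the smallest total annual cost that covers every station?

This is an integer covering problem.
R4 alone covers Ash, Fir, Elm — every station.
Total annual cost: 7.
No cover costs less than 7.

7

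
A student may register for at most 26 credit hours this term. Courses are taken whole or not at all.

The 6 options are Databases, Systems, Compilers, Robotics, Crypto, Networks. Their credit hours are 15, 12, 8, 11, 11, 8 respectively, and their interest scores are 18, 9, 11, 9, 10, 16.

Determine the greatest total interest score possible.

34

Databases + Networks: credit hours 15 + 8 = 23 ≤ 26, interest score 18 + 16 = 34.
Databases + Crypto: credit hours 15 + 11 = 26 ≤ 26, interest score 18 + 10 = 28.
Databases + Compilers: credit hours 15 + 8 = 23 ≤ 26, interest score 18 + 11 = 29.
Best is Databases and Networks with total interest score 34.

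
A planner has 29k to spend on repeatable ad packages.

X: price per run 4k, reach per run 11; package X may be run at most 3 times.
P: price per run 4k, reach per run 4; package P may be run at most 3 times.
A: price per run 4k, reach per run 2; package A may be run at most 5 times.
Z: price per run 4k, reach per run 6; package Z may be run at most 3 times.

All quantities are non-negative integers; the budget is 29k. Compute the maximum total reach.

55

Take 3×X, 1×P, and 3×Z: price 28 ≤ 29, reach 3·11 + 1·4 + 3·6 = 55.
X has the best ratio (11/4) and is taken to its limit of 3; remaining capacity is filled optimally with the others.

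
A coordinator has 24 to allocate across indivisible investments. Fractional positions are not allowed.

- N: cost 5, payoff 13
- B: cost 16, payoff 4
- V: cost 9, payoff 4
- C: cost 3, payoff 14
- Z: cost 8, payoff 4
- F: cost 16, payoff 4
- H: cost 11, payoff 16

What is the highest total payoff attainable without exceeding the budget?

43

C + Z + H: cost 3 + 8 + 11 = 22 ≤ 24, payoff 14 + 4 + 16 = 34.
N + C + H: cost 5 + 3 + 11 = 19 ≤ 24, payoff 13 + 14 + 16 = 43.
Best is N, C, and H with total payoff 43.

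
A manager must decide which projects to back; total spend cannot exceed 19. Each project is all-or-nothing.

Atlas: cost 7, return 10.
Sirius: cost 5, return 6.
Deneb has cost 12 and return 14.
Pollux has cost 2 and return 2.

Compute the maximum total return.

Allowing fractional choices, the relaxed optimum would be about 24.2, but projects are indivisible.
Sirius + Deneb: cost 5 + 12 = 17 ≤ 19, return 6 + 14 = 20.
Atlas + Deneb: cost 7 + 12 = 19 ≤ 19, return 10 + 14 = 24.
Sirius + Deneb + Pollux: cost 5 + 12 + 2 = 19 ≤ 19, return 6 + 14 + 2 = 22.
Best is Atlas and Deneb with total return 24.

24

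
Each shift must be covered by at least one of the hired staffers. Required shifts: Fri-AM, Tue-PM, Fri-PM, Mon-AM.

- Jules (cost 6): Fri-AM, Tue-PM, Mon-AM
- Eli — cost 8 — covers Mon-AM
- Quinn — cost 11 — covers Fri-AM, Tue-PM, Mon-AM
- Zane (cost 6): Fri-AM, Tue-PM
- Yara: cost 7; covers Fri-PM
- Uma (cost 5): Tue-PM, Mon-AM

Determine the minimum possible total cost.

Choose Jules and Yara: together they cover Fri-AM, Tue-PM, Fri-PM, Mon-AM — every shift.
Total cost: 6 + 7 = 13.
No cover costs less than 13.

13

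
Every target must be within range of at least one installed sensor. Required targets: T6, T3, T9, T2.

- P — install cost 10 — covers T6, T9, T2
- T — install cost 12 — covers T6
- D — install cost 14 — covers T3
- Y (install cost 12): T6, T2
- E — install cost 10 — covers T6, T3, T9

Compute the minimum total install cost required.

20

Choose P and E: together they cover T6, T3, T9, T2 — every target.
Total install cost: 10 + 10 = 20.
No cover costs less than 20.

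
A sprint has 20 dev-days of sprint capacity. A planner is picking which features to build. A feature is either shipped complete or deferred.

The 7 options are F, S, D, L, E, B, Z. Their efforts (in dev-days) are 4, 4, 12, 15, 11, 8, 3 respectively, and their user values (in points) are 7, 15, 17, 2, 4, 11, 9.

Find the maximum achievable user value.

Take F, S, B, and Z: effort 4 + 4 + 8 + 3 = 19 ≤ 20, user value 7 + 15 + 11 + 9 = 42.
No other feasible combination does better.

42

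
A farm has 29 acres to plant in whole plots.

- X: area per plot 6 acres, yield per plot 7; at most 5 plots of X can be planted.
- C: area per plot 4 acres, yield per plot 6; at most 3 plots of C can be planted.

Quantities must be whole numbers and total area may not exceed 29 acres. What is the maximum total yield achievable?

34

This is a bounded integer knapsack.
Take 4×X and 1×C: area 28 ≤ 29, yield 4·7 + 1·6 = 34.
No other integer combination yields more.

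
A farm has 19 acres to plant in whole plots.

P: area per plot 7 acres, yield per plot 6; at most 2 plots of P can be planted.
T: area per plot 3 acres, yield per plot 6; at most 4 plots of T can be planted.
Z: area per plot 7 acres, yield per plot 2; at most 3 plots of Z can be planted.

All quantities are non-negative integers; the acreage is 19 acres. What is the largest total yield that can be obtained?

T has the best ratio (6/3); taking only T gives at most 4×6 = 24 (stopped by the supply cap of 4).
Mixing does better — 1×P and 4×T: area 19 ≤ 19, yield 1·6 + 4·6 = 30.

30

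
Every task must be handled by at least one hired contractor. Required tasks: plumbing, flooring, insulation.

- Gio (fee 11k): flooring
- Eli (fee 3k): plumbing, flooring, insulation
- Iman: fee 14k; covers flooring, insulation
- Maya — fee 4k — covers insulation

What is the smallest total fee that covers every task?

3

Eli alone covers plumbing, flooring, insulation — every task.
Total fee: 3.
No cover costs less than 3.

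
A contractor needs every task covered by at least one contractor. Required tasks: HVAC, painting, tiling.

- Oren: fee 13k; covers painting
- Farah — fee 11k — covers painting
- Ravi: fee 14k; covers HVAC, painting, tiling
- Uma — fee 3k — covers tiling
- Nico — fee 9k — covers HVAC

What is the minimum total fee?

The greedy cost-per-new-task heuristic would pick Uma and Ravi for 17, but a cheaper cover exists.
Ravi alone covers HVAC, painting, tiling — every task.
Total fee: 14.
No cover costs less than 14.

14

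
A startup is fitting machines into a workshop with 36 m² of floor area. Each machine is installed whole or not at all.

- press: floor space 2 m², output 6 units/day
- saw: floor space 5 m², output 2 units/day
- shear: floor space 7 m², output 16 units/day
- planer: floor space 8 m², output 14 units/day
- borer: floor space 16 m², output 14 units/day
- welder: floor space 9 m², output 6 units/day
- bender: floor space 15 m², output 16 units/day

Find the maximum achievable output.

52

This is an integer program with binary decision variables.
Allowing fractional choices, the relaxed optimum would be about 55.5, but machines are indivisible.
press + shear + planer + borer: floor space 2 + 7 + 8 + 16 = 33 ≤ 36, output 6 + 16 + 14 + 14 = 50.
press + shear + planer + bender: floor space 2 + 7 + 8 + 15 = 32 ≤ 36, output 6 + 16 + 14 + 16 = 52.
Best is press, shear, planer, and bender with total output 52.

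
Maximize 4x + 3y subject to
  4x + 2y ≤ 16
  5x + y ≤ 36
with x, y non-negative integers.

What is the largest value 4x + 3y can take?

24

(x,y)=(0,8): 4·0+2·8=16≤16, 5·0+1·8=8≤36, objective 24.
(x,y)=(0,7): 4·0+2·7=14≤16, 5·0+1·7=7≤36, objective 21.
The best lattice point is (0,8), giving 24.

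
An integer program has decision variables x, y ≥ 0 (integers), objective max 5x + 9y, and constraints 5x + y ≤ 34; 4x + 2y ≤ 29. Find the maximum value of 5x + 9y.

126

The continuous relaxation peaks at (0, 14.5) with value 130.50; rounding to a feasible lattice point costs some objective.
(x,y)=(0,14): 5·0+1·14=14≤34, 4·0+2·14=28≤29, objective 126.
(x,y)=(0,13): 5·0+1·13=13≤34, 4·0+2·13=26≤29, objective 117.
No feasible integer point exceeds 126.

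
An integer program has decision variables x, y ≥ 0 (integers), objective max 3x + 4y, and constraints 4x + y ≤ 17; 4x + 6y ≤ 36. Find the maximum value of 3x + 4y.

(x,y)=(3,4) is feasible, giving 25.
(x,y)=(2,4) is feasible, giving 22.
(x,y)=(3,3) is feasible, giving 21.
Maximum is 25 at (x,y)=(3,4).

25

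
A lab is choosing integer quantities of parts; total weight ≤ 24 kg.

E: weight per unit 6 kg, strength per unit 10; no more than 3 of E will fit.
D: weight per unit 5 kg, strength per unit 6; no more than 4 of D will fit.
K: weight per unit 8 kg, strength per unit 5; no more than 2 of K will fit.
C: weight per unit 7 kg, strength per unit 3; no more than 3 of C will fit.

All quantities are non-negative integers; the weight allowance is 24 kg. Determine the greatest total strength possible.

36

3×E and 1×D: weight 23 ≤ 24, strength 3·10 + 1·6 = 36.
2×E and 2×D: weight 22 ≤ 24, strength 2·10 + 2·6 = 32.
Best is 36.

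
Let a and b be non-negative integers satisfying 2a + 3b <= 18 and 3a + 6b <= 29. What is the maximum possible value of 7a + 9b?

63

(a,b)=(9,0): 2·9+3·0=18≤18, 3·9+6·0=27≤29, objective 63.
(a,b)=(8,0): 2·8+3·0=16≤18, 3·8+6·0=24≤29, objective 56.
No feasible integer point exceeds 63.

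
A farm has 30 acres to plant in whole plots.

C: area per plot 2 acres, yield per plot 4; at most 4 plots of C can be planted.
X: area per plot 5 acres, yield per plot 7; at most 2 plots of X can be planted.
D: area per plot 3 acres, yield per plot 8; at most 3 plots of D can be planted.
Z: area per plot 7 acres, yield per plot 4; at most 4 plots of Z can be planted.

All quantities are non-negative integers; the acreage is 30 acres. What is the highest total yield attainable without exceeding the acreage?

Take 4×C, 2×X, and 3×D: area 27 ≤ 30, yield 4·4 + 2·7 + 3·8 = 54.
D has the best ratio (8/3) and is taken to its limit of 3; remaining capacity is filled optimally with the others.

54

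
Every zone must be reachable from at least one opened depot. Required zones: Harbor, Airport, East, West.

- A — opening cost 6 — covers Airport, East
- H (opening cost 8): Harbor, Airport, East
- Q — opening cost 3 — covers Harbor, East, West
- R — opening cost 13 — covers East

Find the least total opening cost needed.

9

Choose A and Q: together they cover Harbor, Airport, East, West — every zone.
Total opening cost: 6 + 3 = 9.
No cover costs less than 9.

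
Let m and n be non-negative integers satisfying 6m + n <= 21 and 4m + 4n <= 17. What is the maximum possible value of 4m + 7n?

The continuous relaxation peaks at (0, 4.25) with value 29.75; rounding to a feasible lattice point costs some objective.
(m,n)=(0,4): 6·0+1·4=4≤21, 4·0+4·4=16≤17, objective 28.
(m,n)=(1,3): 6·1+1·3=9≤21, 4·1+4·3=16≤17, objective 25.
(m,n)=(0,3): 6·0+1·3=3≤21, 4·0+4·3=12≤17, objective 21.
The best lattice point is (0,4), giving 28.

28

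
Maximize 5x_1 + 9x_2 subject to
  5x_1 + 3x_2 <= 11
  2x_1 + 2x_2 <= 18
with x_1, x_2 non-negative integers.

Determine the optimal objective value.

The continuous relaxation peaks at (0, 3.67) with value 33.00; rounding to a feasible lattice point costs some objective.
(x_1,x_2)=(0,3): 5·0+3·3=9≤11, 2·0+2·3=6≤18, objective 27.
(x_1,x_2)=(1,2): 5·1+3·2=11≤11, 2·1+2·2=6≤18, objective 23.
(x_1,x_2)=(0,2): 5·0+3·2=6≤11, 2·0+2·2=4≤18, objective 18.
No feasible integer point exceeds 27.

27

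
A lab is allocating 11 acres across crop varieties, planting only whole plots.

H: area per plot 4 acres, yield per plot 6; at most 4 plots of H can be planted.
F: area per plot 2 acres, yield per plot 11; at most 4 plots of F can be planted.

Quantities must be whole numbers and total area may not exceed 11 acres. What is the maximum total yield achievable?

44

F has the best ratio (11/2); taking only F gives at most 4×11 = 44 (stopped by the supply cap of 4).
Optimal: 4×F: area 8 ≤ 11, yield 4·11 = 44.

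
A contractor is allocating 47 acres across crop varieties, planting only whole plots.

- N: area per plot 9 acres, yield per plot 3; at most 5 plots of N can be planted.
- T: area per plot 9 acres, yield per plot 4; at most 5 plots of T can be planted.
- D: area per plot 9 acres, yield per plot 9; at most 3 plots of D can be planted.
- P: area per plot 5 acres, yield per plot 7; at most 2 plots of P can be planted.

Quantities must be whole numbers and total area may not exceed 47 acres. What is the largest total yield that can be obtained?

45

This is a bounded integer knapsack.
P has the best ratio (7/5); taking only P gives at most 2×7 = 14 (stopped by the supply cap of 2).
Mixing does better — 1×T, 3×D, and 2×P: area 46 ≤ 47, yield 1·4 + 3·9 + 2·7 = 45.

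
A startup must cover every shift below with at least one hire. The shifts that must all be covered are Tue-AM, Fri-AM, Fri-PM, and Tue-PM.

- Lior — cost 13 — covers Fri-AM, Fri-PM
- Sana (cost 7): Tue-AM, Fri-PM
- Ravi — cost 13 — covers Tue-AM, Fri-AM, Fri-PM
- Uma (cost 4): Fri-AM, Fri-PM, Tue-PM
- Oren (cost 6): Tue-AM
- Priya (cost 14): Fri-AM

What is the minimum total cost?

Choose Uma and Oren: together they cover Tue-AM, Fri-AM, Fri-PM, Tue-PM — every shift.
Total cost: 4 + 6 = 10.
No cover costs less than 10.

10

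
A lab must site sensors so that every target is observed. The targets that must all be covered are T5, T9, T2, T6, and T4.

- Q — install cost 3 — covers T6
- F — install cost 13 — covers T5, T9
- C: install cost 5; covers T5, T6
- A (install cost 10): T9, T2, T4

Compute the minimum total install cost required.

Choose C and A: together they cover T5, T9, T2, T6, T4 — every target.
Total install cost: 5 + 10 = 15.

15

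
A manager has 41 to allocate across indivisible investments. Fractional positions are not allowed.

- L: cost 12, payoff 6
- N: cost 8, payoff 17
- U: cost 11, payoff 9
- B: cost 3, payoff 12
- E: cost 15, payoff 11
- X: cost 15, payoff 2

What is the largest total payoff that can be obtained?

49

Allowing fractional choices, the relaxed optimum would be about 51.0, but investments are indivisible.
L + N + B + E: cost 12 + 8 + 3 + 15 = 38 ≤ 41, payoff 6 + 17 + 12 + 11 = 46.
N + U + B + E: cost 8 + 11 + 3 + 15 = 37 ≤ 41, payoff 17 + 9 + 12 + 11 = 49.
Best is N, U, B, and E with total payoff 49.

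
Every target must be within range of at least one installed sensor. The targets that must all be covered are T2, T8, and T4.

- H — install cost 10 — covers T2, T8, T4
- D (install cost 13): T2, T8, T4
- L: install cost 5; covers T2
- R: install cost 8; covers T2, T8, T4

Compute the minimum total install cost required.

R alone covers T2, T8, T4 — every target.
Total install cost: 8.
No cover costs less than 8.

8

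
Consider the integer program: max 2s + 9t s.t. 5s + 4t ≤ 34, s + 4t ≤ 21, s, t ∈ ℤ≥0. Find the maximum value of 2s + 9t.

(s,t)=(1,5) is feasible, giving 47.
(s,t)=(0,5) is feasible, giving 45.
(s,t)=(2,4) is feasible, giving 40.
(s,t)=(1,4) is feasible, giving 38.
Maximum is 47 at (s,t)=(1,5).

47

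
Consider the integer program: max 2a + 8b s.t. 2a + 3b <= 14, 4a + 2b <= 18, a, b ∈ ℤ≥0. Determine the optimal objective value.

(a,b)=(1,4): 2·1+3·4=14≤14, 4·1+2·4=12≤18, objective 34.
(a,b)=(0,4): 2·0+3·4=12≤14, 4·0+2·4=8≤18, objective 32.
(a,b)=(2,3): 2·2+3·3=13≤14, 4·2+2·3=14≤18, objective 28.
The best lattice point is (1,4), giving 34.

34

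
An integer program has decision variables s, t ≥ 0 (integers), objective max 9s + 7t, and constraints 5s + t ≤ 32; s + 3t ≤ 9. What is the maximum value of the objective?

61

The continuous relaxation peaks at (6.21, 0.929) with value 62.43; rounding to a feasible lattice point costs some objective.
(s,t)=(6,1): 5·6+1·1=31≤32, 1·6+3·1=9≤9, objective 61.
(s,t)=(6,0): 5·6+1·0=30≤32, 1·6+3·0=6≤9, objective 54.
(s,t)=(5,1): 5·5+1·1=26≤32, 1·5+3·1=8≤9, objective 52.
No feasible integer point exceeds 61.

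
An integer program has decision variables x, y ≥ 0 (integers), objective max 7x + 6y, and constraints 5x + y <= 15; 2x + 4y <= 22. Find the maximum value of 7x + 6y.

38

(x,y)=(2,4): 5·2+1·4=14≤15, 2·2+4·4=20≤22, objective 38.
(x,y)=(1,5): 5·1+1·5=10≤15, 2·1+4·5=22≤22, objective 37.
(x,y)=(2,3): 5·2+1·3=13≤15, 2·2+4·3=16≤22, objective 32.
The best lattice point is (2,4), giving 38.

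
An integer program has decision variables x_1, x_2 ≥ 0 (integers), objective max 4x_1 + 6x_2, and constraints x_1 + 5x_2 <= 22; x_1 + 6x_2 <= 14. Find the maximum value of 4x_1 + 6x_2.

(x_1,x_2)=(14,0) is feasible, giving 56.
(x_1,x_2)=(13,0) is feasible, giving 52.
The best lattice point is (14,0), giving 56.

56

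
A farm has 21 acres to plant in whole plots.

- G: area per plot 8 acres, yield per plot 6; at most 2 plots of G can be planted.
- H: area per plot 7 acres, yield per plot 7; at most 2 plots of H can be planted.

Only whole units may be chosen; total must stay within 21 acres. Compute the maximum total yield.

H has the best ratio (7/7); taking only H gives at most 2×7 = 14 (stopped by the supply cap of 2).
Optimal: 2×H: area 14 ≤ 21, yield 2·7 = 14.

14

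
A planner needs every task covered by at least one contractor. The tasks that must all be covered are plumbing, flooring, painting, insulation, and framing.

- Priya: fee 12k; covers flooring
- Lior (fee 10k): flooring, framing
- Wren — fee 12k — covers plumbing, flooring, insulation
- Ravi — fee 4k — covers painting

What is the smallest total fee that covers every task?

26

Choose Lior, Wren, and Ravi: together they cover plumbing, flooring, painting, insulation, framing — every task.
Total fee: 10 + 12 + 4 = 26.
No cover costs less than 26.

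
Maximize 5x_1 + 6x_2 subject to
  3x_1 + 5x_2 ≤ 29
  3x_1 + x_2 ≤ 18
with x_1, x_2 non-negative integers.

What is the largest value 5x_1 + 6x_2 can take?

39

(x_1,x_2)=(3,4): 3·3+5·4=29≤29, 3·3+1·4=13≤18, objective 39.
(x_1,x_2)=(4,3): 3·4+5·3=27≤29, 3·4+1·3=15≤18, objective 38.
(x_1,x_2)=(5,2): 3·5+5·2=25≤29, 3·5+1·2=17≤18, objective 37.
Maximum is 39 at (x_1,x_2)=(3,4).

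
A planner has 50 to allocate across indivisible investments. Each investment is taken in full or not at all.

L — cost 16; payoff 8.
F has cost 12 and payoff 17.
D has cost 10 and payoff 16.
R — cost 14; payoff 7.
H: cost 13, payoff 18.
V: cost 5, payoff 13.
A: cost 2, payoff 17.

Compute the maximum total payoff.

81

Treat it as a binary knapsack problem.
Allowing fractional choices, the relaxed optimum would be about 85.0, but investments are indivisible.
L + D + H + V + A: cost 16 + 10 + 13 + 5 + 2 = 46 ≤ 50, payoff 8 + 16 + 18 + 13 + 17 = 72.
F + D + H + V + A: cost 12 + 10 + 13 + 5 + 2 = 42 ≤ 50, payoff 17 + 16 + 18 + 13 + 17 = 81.
L + F + H + V + A: cost 16 + 12 + 13 + 5 + 2 = 48 ≤ 50, payoff 8 + 17 + 18 + 13 + 17 = 73.
Best is F, D, H, V, and A with total payoff 81.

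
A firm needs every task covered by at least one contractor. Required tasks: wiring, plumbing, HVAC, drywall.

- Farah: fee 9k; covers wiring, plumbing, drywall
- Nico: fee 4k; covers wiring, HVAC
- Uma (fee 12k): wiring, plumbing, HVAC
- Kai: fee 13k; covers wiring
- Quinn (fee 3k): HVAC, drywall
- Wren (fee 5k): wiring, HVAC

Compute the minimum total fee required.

The greedy cost-per-new-task heuristic would pick Quinn, Nico, and Farah for 16, but a cheaper cover exists.
Choose Farah and Quinn: together they cover wiring, plumbing, HVAC, drywall — every task.
Total fee: 9 + 3 = 12.
No cover costs less than 12.

12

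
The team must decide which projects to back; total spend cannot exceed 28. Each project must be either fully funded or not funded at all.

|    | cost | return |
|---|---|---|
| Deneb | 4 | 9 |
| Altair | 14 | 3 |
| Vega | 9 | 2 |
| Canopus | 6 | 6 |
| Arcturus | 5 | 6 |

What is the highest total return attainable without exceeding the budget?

Allowing fractional choices, the relaxed optimum would be about 23.9, but projects are indivisible.
Deneb + Vega + Canopus + Arcturus: cost 4 + 9 + 6 + 5 = 24 ≤ 28, return 9 + 2 + 6 + 6 = 23.
Deneb + Canopus + Arcturus: cost 4 + 6 + 5 = 15 ≤ 28, return 9 + 6 + 6 = 21.
Deneb + Altair + Arcturus: cost 4 + 14 + 5 = 23 ≤ 28, return 9 + 3 + 6 = 18.
Best is Deneb, Vega, Canopus, and Arcturus with total return 23.

23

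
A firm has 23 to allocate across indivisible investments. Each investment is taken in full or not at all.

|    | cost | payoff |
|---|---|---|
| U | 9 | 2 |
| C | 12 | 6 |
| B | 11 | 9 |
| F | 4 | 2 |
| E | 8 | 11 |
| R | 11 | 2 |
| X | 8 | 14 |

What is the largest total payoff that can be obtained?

27

Treat it as a binary knapsack problem.
Take F, E, and X: cost 4 + 8 + 8 = 20 ≤ 23, payoff 2 + 11 + 14 = 27.
No other feasible combination does better.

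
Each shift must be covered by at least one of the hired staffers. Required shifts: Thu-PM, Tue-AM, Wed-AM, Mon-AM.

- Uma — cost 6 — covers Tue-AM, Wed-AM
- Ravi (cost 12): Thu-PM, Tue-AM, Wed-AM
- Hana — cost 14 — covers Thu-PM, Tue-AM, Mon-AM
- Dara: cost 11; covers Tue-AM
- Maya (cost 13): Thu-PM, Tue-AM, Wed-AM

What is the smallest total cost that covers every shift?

20

Choose Uma and Hana: together they cover Thu-PM, Tue-AM, Wed-AM, Mon-AM — every shift.
Total cost: 6 + 14 = 20.
No cover costs less than 20.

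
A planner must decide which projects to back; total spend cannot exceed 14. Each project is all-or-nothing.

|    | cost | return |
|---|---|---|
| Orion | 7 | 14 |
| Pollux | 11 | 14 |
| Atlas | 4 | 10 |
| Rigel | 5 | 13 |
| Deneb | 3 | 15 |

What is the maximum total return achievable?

Allowing fractional choices, the relaxed optimum would be about 42.0, but projects are indivisible.
Atlas + Rigel + Deneb: cost 4 + 5 + 3 = 12 ≤ 14, return 10 + 13 + 15 = 38.
Orion + Atlas + Deneb: cost 7 + 4 + 3 = 14 ≤ 14, return 14 + 10 + 15 = 39.
Orion + Deneb: cost 7 + 3 = 10 ≤ 14, return 14 + 15 = 29.
Best is Orion, Atlas, and Deneb with total return 39.

39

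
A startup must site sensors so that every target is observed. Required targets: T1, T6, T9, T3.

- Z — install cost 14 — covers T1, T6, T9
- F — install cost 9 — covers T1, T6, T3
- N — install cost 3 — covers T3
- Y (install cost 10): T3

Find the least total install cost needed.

This is an integer covering problem.
Choose Z and N: together they cover T1, T6, T9, T3 — every target.
Total install cost: 14 + 3 = 17.

17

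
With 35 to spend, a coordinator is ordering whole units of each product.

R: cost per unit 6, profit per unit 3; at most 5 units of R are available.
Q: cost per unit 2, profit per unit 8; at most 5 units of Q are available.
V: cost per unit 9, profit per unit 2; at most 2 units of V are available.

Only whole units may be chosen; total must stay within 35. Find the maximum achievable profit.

Q has the best ratio (8/2); taking only Q gives at most 5×8 = 40 (stopped by the supply cap of 5).
Mixing does better — 4×R and 5×Q: cost 34 ≤ 35, profit 4·3 + 5·8 = 52.

52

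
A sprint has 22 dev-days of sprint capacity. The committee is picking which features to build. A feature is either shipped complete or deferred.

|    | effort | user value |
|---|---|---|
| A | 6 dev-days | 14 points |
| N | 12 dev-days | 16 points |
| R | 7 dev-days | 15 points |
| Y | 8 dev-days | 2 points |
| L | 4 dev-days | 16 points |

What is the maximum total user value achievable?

46

Allowing fractional choices, the relaxed optimum would be about 51.7, but features are indivisible.
A + R + L: effort 6 + 7 + 4 = 17 ≤ 22, user value 14 + 15 + 16 = 45.
R + Y + L: effort 7 + 8 + 4 = 19 ≤ 22, user value 15 + 2 + 16 = 33.
A + N + L: effort 6 + 12 + 4 = 22 ≤ 22, user value 14 + 16 + 16 = 46.
Best is A, N, and L with total user value 46.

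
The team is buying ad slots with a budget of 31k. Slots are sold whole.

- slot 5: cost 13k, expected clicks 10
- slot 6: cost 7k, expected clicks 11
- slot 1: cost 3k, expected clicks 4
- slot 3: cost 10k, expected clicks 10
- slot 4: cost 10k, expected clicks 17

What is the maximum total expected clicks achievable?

42

Allowing fractional choices, the relaxed optimum would be about 42.8, but ad slots are indivisible.
slot 6 + slot 1 + slot 3 + slot 4: cost 7 + 3 + 10 + 10 = 30 ≤ 31, expected clicks 11 + 4 + 10 + 17 = 42.
slot 5 + slot 6 + slot 4: cost 13 + 7 + 10 = 30 ≤ 31, expected clicks 10 + 11 + 17 = 38.
slot 6 + slot 3 + slot 4: cost 7 + 10 + 10 = 27 ≤ 31, expected clicks 11 + 10 + 17 = 38.
Best is slot 6, slot 1, slot 3, and slot 4 with total expected clicks 42.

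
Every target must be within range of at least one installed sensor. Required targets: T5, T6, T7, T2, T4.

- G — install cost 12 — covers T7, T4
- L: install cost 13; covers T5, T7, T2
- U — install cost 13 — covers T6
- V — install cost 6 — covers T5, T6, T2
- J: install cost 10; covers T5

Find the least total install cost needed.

18

Choose G and V: together they cover T5, T6, T7, T2, T4 — every target.
Total install cost: 12 + 6 = 18.
No cover costs less than 18.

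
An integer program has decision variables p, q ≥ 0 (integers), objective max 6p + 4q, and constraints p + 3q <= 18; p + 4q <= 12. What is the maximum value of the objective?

(p,q)=(12,0) is feasible, giving 72.
(p,q)=(11,0) is feasible, giving 66.
The best lattice point is (12,0), giving 72.

72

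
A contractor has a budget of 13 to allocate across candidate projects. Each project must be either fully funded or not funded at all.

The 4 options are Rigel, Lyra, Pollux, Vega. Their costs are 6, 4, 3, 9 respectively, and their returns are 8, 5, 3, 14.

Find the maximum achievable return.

This is an integer program with binary decision variables.
Pollux + Vega: cost 3 + 9 = 12 ≤ 13, return 3 + 14 = 17.
Rigel + Lyra + Pollux: cost 6 + 4 + 3 = 13 ≤ 13, return 8 + 5 + 3 = 16.
Lyra + Vega: cost 4 + 9 = 13 ≤ 13, return 5 + 14 = 19.
Best is Lyra and Vega with total return 19.

19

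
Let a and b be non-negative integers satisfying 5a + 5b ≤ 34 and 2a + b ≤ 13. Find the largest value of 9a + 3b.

54

The continuous relaxation peaks at (6.5, 0) with value 58.50; rounding to a feasible lattice point costs some objective.
(a,b)=(6,0): 5·6+5·0=30≤34, 2·6+1·0=12≤13, objective 54.
(a,b)=(5,1): 5·5+5·1=30≤34, 2·5+1·1=11≤13, objective 48.
(a,b)=(5,0): 5·5+5·0=25≤34, 2·5+1·0=10≤13, objective 45.
Maximum is 54 at (a,b)=(6,0).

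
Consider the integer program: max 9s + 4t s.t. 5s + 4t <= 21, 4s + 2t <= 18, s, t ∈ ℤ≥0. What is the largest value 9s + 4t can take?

36

Relaxing integrality, the LP optimum is 37.80 at (s,t) = (4.2, 0), which is not an integer point.
(s,t)=(4,0) is feasible, giving 36.
(s,t)=(3,1) is feasible, giving 31.
The best lattice point is (4,0), giving 36.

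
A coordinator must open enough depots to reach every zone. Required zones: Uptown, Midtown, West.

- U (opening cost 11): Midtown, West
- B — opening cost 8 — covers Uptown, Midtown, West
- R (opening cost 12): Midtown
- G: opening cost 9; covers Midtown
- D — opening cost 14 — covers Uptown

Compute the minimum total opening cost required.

This is a weighted set-cover instance.
B alone covers Uptown, Midtown, West — every zone.
Total opening cost: 8.
No cover costs less than 8.

8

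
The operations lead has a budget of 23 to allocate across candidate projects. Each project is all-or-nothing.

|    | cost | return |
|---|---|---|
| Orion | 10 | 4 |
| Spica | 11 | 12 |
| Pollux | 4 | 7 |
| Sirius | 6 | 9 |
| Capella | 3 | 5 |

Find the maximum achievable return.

Treat it as a binary knapsack problem.
Allowing fractional choices, the relaxed optimum would be about 31.9, but projects are indivisible.
Spica + Pollux + Sirius: cost 11 + 4 + 6 = 21 ≤ 23, return 12 + 7 + 9 = 28.
Spica + Sirius + Capella: cost 11 + 6 + 3 = 20 ≤ 23, return 12 + 9 + 5 = 26.
Best is Spica, Pollux, and Sirius with total return 28.

28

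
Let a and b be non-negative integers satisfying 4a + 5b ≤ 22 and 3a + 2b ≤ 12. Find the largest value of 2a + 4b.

(a,b)=(0,4): 4·0+5·4=20≤22, 3·0+2·4=8≤12, objective 16.
(a,b)=(1,3): 4·1+5·3=19≤22, 3·1+2·3=9≤12, objective 14.
(a,b)=(0,3): 4·0+5·3=15≤22, 3·0+2·3=6≤12, objective 12.
Maximum is 16 at (a,b)=(0,4).

16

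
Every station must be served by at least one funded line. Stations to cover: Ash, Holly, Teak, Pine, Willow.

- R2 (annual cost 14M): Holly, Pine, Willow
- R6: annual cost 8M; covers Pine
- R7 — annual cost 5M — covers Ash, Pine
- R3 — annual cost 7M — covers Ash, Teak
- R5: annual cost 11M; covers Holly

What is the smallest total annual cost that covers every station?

21

Choose R2 and R3: together they cover Ash, Holly, Teak, Pine, Willow — every station.
Total annual cost: 14 + 7 = 21.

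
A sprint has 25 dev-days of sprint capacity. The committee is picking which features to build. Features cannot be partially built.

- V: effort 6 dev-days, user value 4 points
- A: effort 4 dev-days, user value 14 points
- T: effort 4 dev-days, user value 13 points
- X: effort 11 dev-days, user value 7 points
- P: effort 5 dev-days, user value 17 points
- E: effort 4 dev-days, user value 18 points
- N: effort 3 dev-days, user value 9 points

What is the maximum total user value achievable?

V + A + T + P + E: effort 6 + 4 + 4 + 5 + 4 = 23 ≤ 25, user value 4 + 14 + 13 + 17 + 18 = 66.
A + T + P + E + N: effort 4 + 4 + 5 + 4 + 3 = 20 ≤ 25, user value 14 + 13 + 17 + 18 + 9 = 71.
A + T + P + E: effort 4 + 4 + 5 + 4 = 17 ≤ 25, user value 14 + 13 + 17 + 18 = 62.
Best is A, T, P, E, and N with total user value 71.

71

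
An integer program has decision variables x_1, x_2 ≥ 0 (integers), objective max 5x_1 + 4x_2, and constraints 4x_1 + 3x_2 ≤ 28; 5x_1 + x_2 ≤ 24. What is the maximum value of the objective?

37

(x_1,x_2)=(1,8): 4·1+3·8=28≤28, 5·1+1·8=13≤24, objective 37.
(x_1,x_2)=(0,9): 4·0+3·9=27≤28, 5·0+1·9=9≤24, objective 36.
(x_1,x_2)=(1,7): 4·1+3·7=25≤28, 5·1+1·7=12≤24, objective 33.
The best lattice point is (1,8), giving 37.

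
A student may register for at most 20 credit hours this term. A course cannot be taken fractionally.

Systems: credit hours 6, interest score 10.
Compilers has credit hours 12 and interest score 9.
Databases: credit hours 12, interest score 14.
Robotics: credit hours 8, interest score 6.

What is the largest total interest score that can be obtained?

24

Databases + Robotics: credit hours 12 + 8 = 20 ≤ 20, interest score 14 + 6 = 20.
Systems + Databases: credit hours 6 + 12 = 18 ≤ 20, interest score 10 + 14 = 24.
Best is Systems and Databases with total interest score 24.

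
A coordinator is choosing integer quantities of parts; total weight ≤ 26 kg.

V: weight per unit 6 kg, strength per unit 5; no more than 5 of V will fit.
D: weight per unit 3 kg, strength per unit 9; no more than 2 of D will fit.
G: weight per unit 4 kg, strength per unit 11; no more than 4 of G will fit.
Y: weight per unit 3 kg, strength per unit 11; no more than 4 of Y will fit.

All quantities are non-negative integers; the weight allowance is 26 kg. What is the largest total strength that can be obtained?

84

This is a bounded integer knapsack.
2×D, 2×G, and 4×Y: weight 26 ≤ 26, strength 2·9 + 2·11 + 4·11 = 84.
3×G and 4×Y: weight 24 ≤ 26, strength 3·11 + 4·11 = 77.
Best is 84.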